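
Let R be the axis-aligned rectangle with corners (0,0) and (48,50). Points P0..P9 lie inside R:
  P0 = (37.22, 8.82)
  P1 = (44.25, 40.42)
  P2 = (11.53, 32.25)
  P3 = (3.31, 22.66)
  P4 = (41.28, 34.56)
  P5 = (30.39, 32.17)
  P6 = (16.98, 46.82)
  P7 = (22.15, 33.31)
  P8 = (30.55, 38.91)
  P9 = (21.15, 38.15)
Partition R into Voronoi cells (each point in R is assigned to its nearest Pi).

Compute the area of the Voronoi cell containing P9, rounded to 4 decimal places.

Area of P9's cell: 81.1013

1. box [0,48]×[0,50]: [(0, 0) (48, 0) (48, 50) (0, 50)]
2. ⊥bis P9·P0 via (29.185,23.485): [(0, 7.4944) (48, 33.7938) (48, 50) (0, 50)]  |A|=1409.0821
3. ⊥bis P9·P1 via (32.7,39.285): [(0, 7.4944) (33.9937, 26.1197) (31.6471, 50) (0, 50)]  |A|=1100.3315
4. ⊥bis P9·P2 via (16.34,35.2): [(24.9485, 21.1638) (33.9937, 26.1197) (31.6471, 50) (7.2631, 50)]  |A|=465.3872
5. ⊥bis P9·P3 via (12.23,30.405): [(24.9485, 21.1638) (33.9937, 26.1197) (31.6471, 50) (7.2631, 50)]  |A|=465.3872
6. ⊥bis P9·P4 via (31.215,36.355): [(24.9485, 21.1638) (28.891, 23.3239) (32.3581, 42.7645) (31.6471, 50) (7.2631, 50)]  |A|=420.634
7. ⊥bis P9·P5 via (25.77,35.16): [(20.9409, 27.6983) (32.1384, 45.0001) (31.6471, 50) (7.2631, 50)]  |A|=304.1463
8. ⊥bis P9·P6 via (19.065,42.485): [(13.5105, 39.8135) (20.9409, 27.6983) (32.1384, 45.0001) (31.7844, 48.6026)]  |A|=166.5811
9. ⊥bis P9·P7 via (21.65,35.73): [(13.5105, 39.8135) (16.6487, 34.6967) (26.8318, 36.8006) (32.1384, 45.0001) (31.7844, 48.6026)]  |A|=126.4331
10. ⊥bis P9·P8 via (25.85,38.53): [(25.2882, 45.4782) (13.5105, 39.8135) (16.6487, 34.6967) (26.0037, 36.6295)]  |A|=81.1013
11. canonical 4-gon: [(25.2882, 45.4782) (13.5105, 39.8135) (16.6487, 34.6967) (26.0037, 36.6295)]
12. shoelace: 81.1013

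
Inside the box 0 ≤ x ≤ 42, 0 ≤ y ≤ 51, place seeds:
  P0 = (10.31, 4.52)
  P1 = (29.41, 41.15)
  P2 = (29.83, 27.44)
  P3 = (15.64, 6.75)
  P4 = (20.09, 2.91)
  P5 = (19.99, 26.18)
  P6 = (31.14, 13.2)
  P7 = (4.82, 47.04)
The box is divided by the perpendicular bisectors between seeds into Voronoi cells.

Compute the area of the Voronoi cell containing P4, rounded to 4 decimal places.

Area of P4's cell: 104.5213

1. box [0,42]×[0,51]: [(0, 0) (42, 0) (42, 51) (0, 51)]
2. ⊥bis P4·P0 via (15.2,3.715): [(14.5884, 0) (42, 0) (42, 51) (22.9841, 51)]  |A|=1183.8996
3. ⊥bis P4·P1 via (24.75,22.03): [(18.4671, 23.5613) (14.5884, 0) (42, 0) (42, 17.8258)]  |A|=532.6716
4. ⊥bis P4·P2 via (24.96,15.175): [(17.5696, 18.1095) (14.5884, 0) (42, 0) (42, 8.409)]  |A|=350.9219
5. ⊥bis P4·P3 via (17.865,4.83): [(26.3244, 14.6332) (14.7986, 1.2764) (14.5884, 0) (42, 0) (42, 8.409)]  |A|=272.4208
6. ⊥bis P4·P5 via (20.04,14.545): [(26.477, 14.5727) (26.2714, 14.5718) (14.7986, 1.2764) (14.5884, 0) (42, 0) (42, 8.409)]  |A|=272.4145
7. ⊥bis P4·P6 via (25.615,8.055): [(23.0369, 10.8235) (14.7986, 1.2764) (14.5884, 0) (33.116, 0)]  |A|=104.5213
8. ⊥bis P4·P7 via (12.455,24.975): [(23.0369, 10.8235) (14.7986, 1.2764) (14.5884, 0) (33.116, 0)]  |A|=104.5213
9. canonical 4-gon: [(23.0369, 10.8235) (14.7986, 1.2764) (14.5884, 0) (33.116, 0)]
10. shoelace: 104.5213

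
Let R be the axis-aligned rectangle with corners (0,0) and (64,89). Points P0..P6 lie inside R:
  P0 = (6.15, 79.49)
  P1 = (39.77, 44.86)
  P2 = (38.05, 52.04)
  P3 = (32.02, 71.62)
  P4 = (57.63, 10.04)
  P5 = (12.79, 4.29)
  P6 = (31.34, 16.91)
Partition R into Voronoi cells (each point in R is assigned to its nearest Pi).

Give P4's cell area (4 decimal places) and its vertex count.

Area of P4's cell: 593.8347 (4 vertices)

1. box [0,64]×[0,89]: [(0, 0) (64, 0) (64, 89) (0, 89)]
2. ⊥bis P4·P0 via (31.89,44.765): [(0, 21.1265) (0, 0) (64, 0) (64, 68.5666)]  |A|=2870.1784
3. ⊥bis P4·P1 via (48.7,27.45): [(0, 2.4706) (0, 0) (64, 0) (64, 35.2977)]  |A|=1208.5872
4. ⊥bis P4·P2 via (47.84,31.04): [(0, 2.4706) (0, 0) (64, 0) (64, 35.2977)]  |A|=1208.5872
5. ⊥bis P4·P3 via (44.825,40.83): [(0, 2.4706) (0, 0) (64, 0) (64, 35.2977)]  |A|=1208.5872
6. ⊥bis P4·P5 via (35.21,7.165): [(33.6018, 19.7058) (36.1288, 0) (64, 0) (64, 35.2977)]  |A|=811.1051
7. ⊥bis P4·P6 via (44.485,13.475): [(48.0497, 27.1165) (40.9638, 0) (64, 0) (64, 35.2977)]  |A|=593.8347
8. canonical 4-gon: [(48.0497, 27.1165) (40.9638, 0) (64, 0) (64, 35.2977)]
9. shoelace: 593.8347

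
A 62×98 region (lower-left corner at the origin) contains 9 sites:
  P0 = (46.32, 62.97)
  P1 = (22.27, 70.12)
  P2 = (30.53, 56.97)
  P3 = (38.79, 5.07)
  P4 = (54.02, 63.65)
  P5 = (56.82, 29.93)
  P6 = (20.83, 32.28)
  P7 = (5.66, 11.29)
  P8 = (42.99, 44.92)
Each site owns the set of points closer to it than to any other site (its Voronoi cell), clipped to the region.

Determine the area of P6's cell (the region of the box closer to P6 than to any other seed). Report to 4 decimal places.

Area of P6's cell: 917.9488

1. box [0,62]×[0,98]: [(0, 0) (62, 0) (62, 98) (0, 98)]
2. ⊥bis P6·P0 via (33.575,47.625): [(0, 75.5112) (0, 0) (62, 0) (62, 24.0162)]  |A|=3085.3495
3. ⊥bis P6·P1 via (21.55,51.2): [(29.6414, 50.8921) (0, 52.0201) (0, 0) (62, 0) (62, 24.0162)]  |A|=2737.1947
4. ⊥bis P6·P2 via (25.68,44.625): [(47.5157, 36.0464) (7.5923, 51.7312) (0, 52.0201) (0, 0) (62, 0) (62, 24.0162)]  |A|=2581.026
5. ⊥bis P6·P3 via (29.81,18.675): [(51.3294, 32.8789) (47.5157, 36.0464) (7.5923, 51.7312) (0, 52.0201) (0, 0) (1.5168, 0)]  |A|=1458.5809
6. ⊥bis P6·P4 via (37.425,47.965): [(51.3294, 32.8789) (47.5157, 36.0464) (7.5923, 51.7312) (0, 52.0201) (0, 0) (1.5168, 0)]  |A|=1458.5809
7. ⊥bis P6·P5 via (38.825,31.105): [(38.3829, 24.3335) (39.3569, 39.2517) (7.5923, 51.7312) (0, 52.0201) (0, 0) (1.5168, 0)]  |A|=1359.3644
8. ⊥bis P6·P7 via (13.245,21.785): [(23.4012, 14.4449) (38.3829, 24.3335) (39.3569, 39.2517) (7.5923, 51.7312) (0, 52.0201) (0, 31.3575)]  |A|=981.5083
9. ⊥bis P6·P8 via (31.91,38.6): [(23.4012, 14.4449) (38.3829, 24.3335) (38.5538, 26.9523) (29.2801, 43.2106) (7.5923, 51.7312) (0, 52.0201) (0, 31.3575)]  |A|=917.9488
10. canonical 7-gon: [(23.4012, 14.4449) (38.3829, 24.3335) (38.5538, 26.9523) (29.2801, 43.2106) (7.5923, 51.7312) (0, 52.0201) (0, 31.3575)]
11. shoelace: 917.9488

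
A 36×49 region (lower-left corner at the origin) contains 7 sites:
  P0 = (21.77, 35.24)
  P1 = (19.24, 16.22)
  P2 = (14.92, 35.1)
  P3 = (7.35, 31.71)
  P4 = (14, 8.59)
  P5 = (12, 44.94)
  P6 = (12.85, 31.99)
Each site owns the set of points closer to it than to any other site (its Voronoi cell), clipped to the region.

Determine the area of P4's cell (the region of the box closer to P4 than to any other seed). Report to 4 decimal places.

Area of P4's cell: 389.7503

1. box [0,36]×[0,49]: [(0, 0) (36, 0) (36, 49) (0, 49)]
2. ⊥bis P4·P0 via (17.885,21.915): [(0, 27.1295) (0, 0) (36, 0) (36, 16.6334)]  |A|=787.733
3. ⊥bis P4·P1 via (16.62,12.405): [(0, 23.819) (0, 0) (34.683, 0)]  |A|=413.0572
4. ⊥bis P4·P2 via (14.46,21.845): [(2.2577, 22.2685) (0, 22.3468) (0, 0) (34.683, 0)]  |A|=411.3953
5. ⊥bis P4·P3 via (10.675,20.15): [(6.9166, 19.069) (0, 17.0796) (0, 0) (34.683, 0)]  |A|=389.7503
6. ⊥bis P4·P5 via (13,26.765): [(6.9166, 19.069) (0, 17.0796) (0, 0) (34.683, 0)]  |A|=389.7503
7. ⊥bis P4·P6 via (13.425,20.29): [(6.9166, 19.069) (0, 17.0796) (0, 0) (34.683, 0)]  |A|=389.7503
8. canonical 4-gon: [(6.9166, 19.069) (0, 17.0796) (0, 0) (34.683, 0)]
9. shoelace: 389.7503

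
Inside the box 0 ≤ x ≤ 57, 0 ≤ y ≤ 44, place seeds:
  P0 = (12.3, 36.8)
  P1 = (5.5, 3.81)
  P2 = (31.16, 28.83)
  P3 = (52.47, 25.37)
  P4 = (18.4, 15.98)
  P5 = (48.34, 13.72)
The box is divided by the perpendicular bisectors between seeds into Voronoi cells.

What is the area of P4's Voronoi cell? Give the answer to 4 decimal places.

Area of P4's cell: 522.3346

1. box [0,57]×[0,44]: [(0, 0) (57, 0) (57, 44) (0, 44)]
2. ⊥bis P4·P0 via (15.35,26.39): [(0, 21.8926) (0, 0) (57, 0) (57, 38.5929)]  |A|=1723.8388
3. ⊥bis P4·P1 via (11.95,9.895): [(0.4946, 22.0375) (21.2851, 0) (57, 0) (57, 38.5929)]  |A|=1483.8897
4. ⊥bis P4·P2 via (24.78,22.405): [(19.5328, 27.6155) (0.4946, 22.0375) (21.2851, 0) (47.343, 0)]  |A|=627.5633
5. ⊥bis P4·P3 via (35.435,20.675): [(38.7934, 8.4898) (19.5328, 27.6155) (0.4946, 22.0375) (21.2851, 0) (41.1332, 0)]  |A|=601.2033
6. ⊥bis P4·P5 via (33.37,14.85): [(33.3015, 13.9431) (19.5328, 27.6155) (0.4946, 22.0375) (21.2851, 0) (32.2491, 0)]  |A|=522.3346
7. canonical 5-gon: [(33.3015, 13.9431) (19.5328, 27.6155) (0.4946, 22.0375) (21.2851, 0) (32.2491, 0)]
8. shoelace: 522.3346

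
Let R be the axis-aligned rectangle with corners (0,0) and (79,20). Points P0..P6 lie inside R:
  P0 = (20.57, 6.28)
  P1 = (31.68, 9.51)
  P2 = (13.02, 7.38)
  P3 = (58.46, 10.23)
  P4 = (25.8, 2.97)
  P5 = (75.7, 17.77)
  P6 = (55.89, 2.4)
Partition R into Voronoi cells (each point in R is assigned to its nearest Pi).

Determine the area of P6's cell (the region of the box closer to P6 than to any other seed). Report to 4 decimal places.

1. box [0,79]×[0,20]: [(0, 0) (79, 0) (79, 20) (0, 20)]
2. ⊥bis P6·P0 via (38.23,4.34): [(37.7532, 0) (79, 0) (79, 20) (39.9503, 20)]  |A|=802.9647
3. ⊥bis P6·P1 via (43.785,5.955): [(42.0361, 0) (79, 0) (79, 20) (47.9097, 20)]  |A|=680.5413
4. ⊥bis P6·P2 via (34.455,4.89): [(42.0361, 0) (79, 0) (79, 20) (47.9097, 20)]  |A|=680.5413
5. ⊥bis P6·P3 via (57.175,6.315): [(45.0587, 10.2919) (42.0361, 0) (76.4149, 0)]  |A|=176.9109
6. ⊥bis P6·P4 via (40.845,2.685): [(45.0587, 10.2919) (42.0361, 0) (76.4149, 0)]  |A|=176.9109
7. ⊥bis P6·P5 via (65.795,10.085): [(72.6646, 1.2309) (45.0587, 10.2919) (42.0361, 0) (73.6197, 0)]  |A|=175.1906
8. canonical 4-gon: [(72.6646, 1.2309) (45.0587, 10.2919) (42.0361, 0) (73.6197, 0)]
9. shoelace: 175.1906

Area of P6's cell: 175.1906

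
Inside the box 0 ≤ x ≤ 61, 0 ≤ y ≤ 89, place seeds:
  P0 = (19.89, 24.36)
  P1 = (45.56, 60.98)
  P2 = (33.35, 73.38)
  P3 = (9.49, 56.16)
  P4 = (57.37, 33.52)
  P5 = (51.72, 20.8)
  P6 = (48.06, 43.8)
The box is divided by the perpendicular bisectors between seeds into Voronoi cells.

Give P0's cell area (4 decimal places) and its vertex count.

1. box [0,61]×[0,89]: [(0, 0) (61, 0) (61, 89) (0, 89)]
2. ⊥bis P0·P1 via (32.725,42.67): [(0, 65.6097) (0, 0) (61, 0) (61, 22.8497)]  |A|=2698.0109
3. ⊥bis P0·P2 via (26.62,48.87): [(22.116, 50.1067) (0, 56.1794) (0, 0) (61, 0) (61, 22.8497)]  |A|=2593.7305
4. ⊥bis P0·P3 via (14.69,40.26): [(29.3319, 45.0485) (0, 35.4557) (0, 0) (61, 0) (61, 22.8497)]  |A|=2255.7752
5. ⊥bis P0·P4 via (38.63,28.94): [(35.8015, 40.5134) (29.3319, 45.0485) (0, 35.4557) (0, 0) (45.7028, 0)]  |A|=1658.0159
6. ⊥bis P0·P5 via (35.805,22.58): [(37.1799, 34.8733) (35.8015, 40.5134) (29.3319, 45.0485) (0, 35.4557) (0, 0) (33.2796, 0)]  |A|=1441.3956
7. ⊥bis P0·P6 via (33.975,34.08): [(36.6566, 30.1942) (26.9445, 44.2678) (0, 35.4557) (0, 0) (33.2796, 0)]  |A|=1384.6618
8. canonical 5-gon: [(36.6566, 30.1942) (26.9445, 44.2678) (0, 35.4557) (0, 0) (33.2796, 0)]
9. shoelace: 1384.6618

Area of P0's cell: 1384.6618 (5 vertices)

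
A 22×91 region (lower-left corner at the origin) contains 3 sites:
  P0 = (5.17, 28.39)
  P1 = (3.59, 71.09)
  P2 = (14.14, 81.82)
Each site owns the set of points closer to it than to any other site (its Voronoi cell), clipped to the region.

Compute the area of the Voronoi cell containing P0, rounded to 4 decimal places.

Area of P0's cell: 1099.6690

1. box [0,22]×[0,91]: [(0, 0) (22, 0) (22, 91) (0, 91)]
2. ⊥bis P0·P1 via (4.38,49.74): [(0, 49.5779) (0, 0) (22, 0) (22, 50.392)]  |A|=1099.669
3. ⊥bis P0·P2 via (9.655,55.105): [(0, 49.5779) (0, 0) (22, 0) (22, 50.392)]  |A|=1099.669
4. canonical 4-gon: [(0, 49.5779) (0, 0) (22, 0) (22, 50.392)]
5. shoelace: 1099.669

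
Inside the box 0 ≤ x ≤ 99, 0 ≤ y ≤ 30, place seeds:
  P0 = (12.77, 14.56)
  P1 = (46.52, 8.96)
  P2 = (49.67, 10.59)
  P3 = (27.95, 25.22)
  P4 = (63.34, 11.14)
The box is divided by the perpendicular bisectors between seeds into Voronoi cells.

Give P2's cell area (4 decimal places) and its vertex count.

Area of P2's cell: 291.8970 (5 vertices)

1. box [0,99]×[0,30]: [(0, 0) (99, 0) (99, 30) (0, 30)]
2. ⊥bis P2·P0 via (31.22,12.575): [(29.8671, 0) (99, 0) (99, 30) (33.0947, 30)]  |A|=2025.573
3. ⊥bis P2·P1 via (48.095,9.775): [(53.1532, 0) (99, 0) (99, 30) (37.6294, 30)]  |A|=1608.2619
4. ⊥bis P2·P3 via (38.81,17.905): [(41.6818, 22.1686) (53.1532, 0) (99, 0) (99, 30) (46.9569, 30)]  |A|=1571.7381
5. ⊥bis P2·P4 via (56.505,10.865): [(41.6818, 22.1686) (53.1532, 0) (56.9421, 0) (55.7351, 30) (46.9569, 30)]  |A|=291.897
6. canonical 5-gon: [(41.6818, 22.1686) (53.1532, 0) (56.9421, 0) (55.7351, 30) (46.9569, 30)]
7. shoelace: 291.897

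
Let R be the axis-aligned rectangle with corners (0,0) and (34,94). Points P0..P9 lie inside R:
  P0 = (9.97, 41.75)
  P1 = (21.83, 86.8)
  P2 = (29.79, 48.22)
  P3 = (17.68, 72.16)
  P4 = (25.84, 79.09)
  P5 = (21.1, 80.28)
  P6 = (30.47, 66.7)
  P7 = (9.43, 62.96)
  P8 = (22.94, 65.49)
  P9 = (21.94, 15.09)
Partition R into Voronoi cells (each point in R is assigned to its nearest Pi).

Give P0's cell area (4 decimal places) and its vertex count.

1. box [0,34]×[0,94]: [(0, 0) (34, 0) (34, 94) (0, 94)]
2. ⊥bis P0·P1 via (15.9,64.275): [(0, 68.4609) (0, 0) (34, 0) (34, 59.5099)]  |A|=2175.504
3. ⊥bis P0·P2 via (19.88,44.985): [(13.3652, 64.9423) (0, 68.4609) (0, 0) (34, 0) (34, 1.7302)]  |A|=1579.3667
4. ⊥bis P0·P3 via (13.825,56.955): [(16.1663, 56.3614) (0, 60.4601) (0, 0) (34, 0) (34, 1.7302)]  |A|=1462.2805
5. ⊥bis P0·P4 via (17.905,60.42): [(16.1663, 56.3614) (0, 60.4601) (0, 0) (34, 0) (34, 1.7302)]  |A|=1462.2805
6. ⊥bis P0·P5 via (15.535,61.015): [(16.1663, 56.3614) (0, 60.4601) (0, 0) (34, 0) (34, 1.7302)]  |A|=1462.2805
7. ⊥bis P0·P6 via (20.22,54.225): [(16.1663, 56.3614) (0, 60.4601) (0, 0) (34, 0) (34, 1.7302)]  |A|=1462.2805
8. ⊥bis P0·P7 via (9.7,52.355): [(17.4101, 52.5513) (0, 52.108) (0, 0) (34, 0) (34, 1.7302)]  |A|=1361.3266
9. ⊥bis P0·P8 via (16.455,53.62): [(17.4101, 52.5513) (0, 52.108) (0, 0) (34, 0) (34, 1.7302)]  |A|=1361.3266
10. ⊥bis P0·P9 via (15.955,28.42): [(24.0945, 32.0745) (17.4101, 52.5513) (0, 52.108) (0, 21.2564)]  |A|=551.4094
11. canonical 4-gon: [(24.0945, 32.0745) (17.4101, 52.5513) (0, 52.108) (0, 21.2564)]
12. shoelace: 551.4094

Area of P0's cell: 551.4094 (4 vertices)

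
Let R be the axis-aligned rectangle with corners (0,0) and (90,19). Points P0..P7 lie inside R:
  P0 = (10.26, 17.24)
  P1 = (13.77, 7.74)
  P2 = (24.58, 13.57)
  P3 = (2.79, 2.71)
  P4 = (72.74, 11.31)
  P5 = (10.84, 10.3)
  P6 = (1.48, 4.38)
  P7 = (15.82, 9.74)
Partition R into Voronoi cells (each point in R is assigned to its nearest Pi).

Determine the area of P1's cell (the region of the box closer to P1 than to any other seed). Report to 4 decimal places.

Area of P1's cell: 81.8926

1. box [0,90]×[0,19]: [(0, 0) (90, 0) (90, 19) (0, 19)]
2. ⊥bis P1·P0 via (12.015,12.49): [(0, 8.0508) (0, 0) (90, 0) (90, 19) (29.6347, 19)]  |A|=1547.7617
3. ⊥bis P1·P2 via (19.175,10.655): [(17.1601, 14.391) (0, 8.0508) (0, 0) (24.9214, 0)]  |A|=248.398
4. ⊥bis P1·P3 via (8.28,5.225): [(17.1601, 14.391) (5.9743, 10.2581) (10.6736, 0) (24.9214, 0)]  |A|=169.6036
5. ⊥bis P1·P4 via (43.255,9.525): [(17.1601, 14.391) (5.9743, 10.2581) (10.6736, 0) (24.9214, 0)]  |A|=169.6036
6. ⊥bis P1·P5 via (12.305,9.02): [(17.1601, 14.391) (16.9203, 14.3024) (8.524, 4.6925) (10.6736, 0) (24.9214, 0)]  |A|=133.9869
7. ⊥bis P1·P6 via (7.625,6.06): [(17.1601, 14.391) (16.9203, 14.3024) (8.524, 4.6925) (10.6736, 0) (24.9214, 0)]  |A|=133.9869
8. ⊥bis P1·P7 via (14.795,8.74): [(13.3523, 10.2187) (8.524, 4.6925) (10.6736, 0) (23.3218, 0)]  |A|=81.8926
9. canonical 4-gon: [(13.3523, 10.2187) (8.524, 4.6925) (10.6736, 0) (23.3218, 0)]
10. shoelace: 81.8926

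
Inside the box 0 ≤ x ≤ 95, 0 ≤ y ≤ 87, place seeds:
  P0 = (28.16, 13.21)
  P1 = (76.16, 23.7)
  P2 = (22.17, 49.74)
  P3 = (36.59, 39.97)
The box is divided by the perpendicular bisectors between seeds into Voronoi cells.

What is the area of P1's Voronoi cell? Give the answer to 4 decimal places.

1. box [0,95]×[0,87]: [(0, 0) (95, 0) (95, 87) (0, 87)]
2. ⊥bis P1·P0 via (52.16,18.455): [(56.1932, 0) (95, 0) (95, 87) (37.1801, 87)]  |A|=4203.2637
3. ⊥bis P1·P2 via (49.165,36.72): [(48.4791, 35.2979) (56.1932, 0) (95, 0) (95, 87) (73.4156, 87)]  |A|=3266.5369
4. ⊥bis P1·P3 via (56.375,31.835): [(51.7135, 20.4979) (56.1932, 0) (95, 0) (95, 87) (79.0572, 87)]  |A|=2810.8056
5. canonical 5-gon: [(51.7135, 20.4979) (56.1932, 0) (95, 0) (95, 87) (79.0572, 87)]
6. shoelace: 2810.8056

Area of P1's cell: 2810.8056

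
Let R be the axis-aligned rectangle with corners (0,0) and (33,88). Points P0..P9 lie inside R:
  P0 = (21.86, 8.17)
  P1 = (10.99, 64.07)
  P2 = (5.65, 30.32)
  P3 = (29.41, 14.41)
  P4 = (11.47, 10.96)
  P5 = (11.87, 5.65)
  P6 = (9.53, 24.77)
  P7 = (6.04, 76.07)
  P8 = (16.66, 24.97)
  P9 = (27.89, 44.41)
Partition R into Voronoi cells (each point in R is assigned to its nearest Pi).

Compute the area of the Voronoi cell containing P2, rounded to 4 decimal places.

1. box [0,33]×[0,88]: [(0, 0) (33, 0) (33, 88) (0, 88)]
2. ⊥bis P2·P0 via (13.755,19.245): [(0, 9.1787) (33, 33.329) (33, 88) (0, 88)]  |A|=2202.6223
3. ⊥bis P2·P1 via (8.32,47.195): [(0, 48.5114) (0, 9.1787) (33, 33.329) (33, 43.2901)]  |A|=813.3468
4. ⊥bis P2·P3 via (17.53,22.365): [(31.6814, 43.4987) (0, 48.5114) (0, 9.1787) (17.0608, 21.6643)]  |A|=718.0406
5. ⊥bis P2·P4 via (8.56,20.64): [(18.3445, 23.5814) (31.6814, 43.4987) (0, 48.5114) (0, 18.0667)]  |A|=628.1776
6. ⊥bis P2·P5 via (8.76,17.985): [(18.3445, 23.5814) (31.6814, 43.4987) (0, 48.5114) (0, 18.0667)]  |A|=628.1776
7. ⊥bis P2·P6 via (7.59,27.545): [(30.645, 43.6627) (0, 48.5114) (0, 22.2388)]  |A|=402.5608
8. ⊥bis P2·P7 via (5.845,53.195): [(30.645, 43.6627) (0, 48.5114) (0, 22.2388)]  |A|=402.5608
9. ⊥bis P2·P8 via (11.155,27.645): [(12.9155, 31.2681) (19.7741, 45.3827) (0, 48.5114) (0, 22.2388)]  |A|=319.9437
10. ⊥bis P2·P9 via (16.77,37.365): [(12.9155, 31.2681) (16.2653, 38.1617) (10.7898, 46.8042) (0, 48.5114) (0, 22.2388)]  |A|=285.0118
11. canonical 5-gon: [(12.9155, 31.2681) (16.2653, 38.1617) (10.7898, 46.8042) (0, 48.5114) (0, 22.2388)]
12. shoelace: 285.0118

Area of P2's cell: 285.0118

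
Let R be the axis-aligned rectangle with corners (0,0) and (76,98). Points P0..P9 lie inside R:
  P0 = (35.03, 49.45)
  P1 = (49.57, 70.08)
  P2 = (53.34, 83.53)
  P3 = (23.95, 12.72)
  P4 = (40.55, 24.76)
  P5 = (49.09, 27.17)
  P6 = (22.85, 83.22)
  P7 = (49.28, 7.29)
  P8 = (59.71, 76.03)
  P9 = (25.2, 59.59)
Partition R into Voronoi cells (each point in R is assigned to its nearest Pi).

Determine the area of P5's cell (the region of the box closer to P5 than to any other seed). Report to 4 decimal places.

1. box [0,76]×[0,98]: [(0, 0) (76, 0) (76, 98) (0, 98)]
2. ⊥bis P5·P0 via (42.06,38.31): [(0, 11.7676) (0, 0) (76, 0) (76, 59.7282)]  |A|=2716.8404
3. ⊥bis P5·P1 via (49.33,48.625): [(58.2475, 48.5252) (0, 11.7676) (0, 0) (76, 0) (76, 48.3267)]  |A|=2615.6377
4. ⊥bis P5·P2 via (51.215,55.35): [(58.2475, 48.5252) (0, 11.7676) (0, 0) (76, 0) (76, 48.3267)]  |A|=2615.6377
5. ⊥bis P5·P3 via (36.52,19.945): [(58.2475, 48.5252) (30.2484, 30.8562) (47.984, 0) (76, 0) (76, 48.3267)]  |A|=1697.3589
6. ⊥bis P5·P4 via (44.82,25.965): [(58.2475, 48.5252) (41.4456, 37.9223) (52.1474, 0) (76, 0) (76, 48.3267)]  |A|=1383.005
7. ⊥bis P5·P6 via (35.97,55.195): [(58.2475, 48.5252) (41.4456, 37.9223) (52.1474, 0) (76, 0) (76, 48.3267)]  |A|=1383.005
8. ⊥bis P5·P7 via (49.185,17.23): [(58.2475, 48.5252) (41.4456, 37.9223) (47.2901, 17.2119) (76, 17.4863) (76, 48.3267)]  |A|=926.7162
9. ⊥bis P5·P8 via (54.4,51.6): [(69.105, 48.4038) (58.2475, 48.5252) (41.4456, 37.9223) (47.2901, 17.2119) (76, 17.4863) (76, 46.9051)]  |A|=921.8154
10. ⊥bis P5·P9 via (37.145,43.38): [(69.105, 48.4038) (58.2475, 48.5252) (41.4456, 37.9223) (47.2901, 17.2119) (76, 17.4863) (76, 46.9051)]  |A|=921.8154
11. canonical 6-gon: [(69.105, 48.4038) (58.2475, 48.5252) (41.4456, 37.9223) (47.2901, 17.2119) (76, 17.4863) (76, 46.9051)]
12. shoelace: 921.8154

Area of P5's cell: 921.8154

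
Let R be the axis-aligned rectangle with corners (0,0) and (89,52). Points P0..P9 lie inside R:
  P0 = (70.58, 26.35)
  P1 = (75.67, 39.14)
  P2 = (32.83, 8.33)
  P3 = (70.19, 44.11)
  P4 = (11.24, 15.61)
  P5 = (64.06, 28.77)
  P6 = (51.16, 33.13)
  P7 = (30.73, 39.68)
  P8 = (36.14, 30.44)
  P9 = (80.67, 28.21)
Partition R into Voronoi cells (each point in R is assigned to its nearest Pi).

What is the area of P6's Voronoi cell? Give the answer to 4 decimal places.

Area of P6's cell: 446.7990

1. box [0,89]×[0,52]: [(0, 0) (89, 0) (89, 52) (0, 52)]
2. ⊥bis P6·P0 via (60.87,29.74): [(0, 0) (50.487, 0) (68.6415, 52) (0, 52)]  |A|=3097.3422
3. ⊥bis P6·P1 via (63.415,36.135): [(0, 0) (50.487, 0) (63.2861, 36.6605) (59.5248, 52) (0, 52)]  |A|=3027.4196
4. ⊥bis P6·P2 via (41.995,20.73): [(0, 51.769) (54.4981, 11.4888) (63.2861, 36.6605) (59.5248, 52) (0, 52)]  |A|=1326.7449
5. ⊥bis P6·P3 via (60.675,38.62): [(0, 51.769) (54.4981, 11.4888) (62.728, 35.0619) (52.955, 52) (0, 52)]  |A|=1263.8169
6. ⊥bis P6·P4 via (31.2,24.37): [(28.3816, 30.7918) (54.4981, 11.4888) (62.728, 35.0619) (52.955, 52) (19.0738, 52)]  |A|=1058.2794
7. ⊥bis P6·P5 via (57.61,30.95): [(28.3816, 30.7918) (51.7251, 13.5383) (60.3769, 39.1366) (52.955, 52) (19.0738, 52)]  |A|=969.4441
8. ⊥bis P6·P7 via (40.945,36.405): [(37.0834, 24.3602) (51.7251, 13.5383) (60.3769, 39.1366) (52.955, 52) (45.9449, 52)]  |A|=535.7471
9. ⊥bis P6·P8 via (43.65,31.785): [(42.1497, 40.1624) (46.1845, 17.6335) (51.7251, 13.5383) (60.3769, 39.1366) (52.955, 52) (45.9449, 52)]  |A|=446.799
10. ⊥bis P6·P9 via (65.915,30.67): [(42.1497, 40.1624) (46.1845, 17.6335) (51.7251, 13.5383) (60.3769, 39.1366) (52.955, 52) (45.9449, 52)]  |A|=446.799
11. canonical 6-gon: [(42.1497, 40.1624) (46.1845, 17.6335) (51.7251, 13.5383) (60.3769, 39.1366) (52.955, 52) (45.9449, 52)]
12. shoelace: 446.799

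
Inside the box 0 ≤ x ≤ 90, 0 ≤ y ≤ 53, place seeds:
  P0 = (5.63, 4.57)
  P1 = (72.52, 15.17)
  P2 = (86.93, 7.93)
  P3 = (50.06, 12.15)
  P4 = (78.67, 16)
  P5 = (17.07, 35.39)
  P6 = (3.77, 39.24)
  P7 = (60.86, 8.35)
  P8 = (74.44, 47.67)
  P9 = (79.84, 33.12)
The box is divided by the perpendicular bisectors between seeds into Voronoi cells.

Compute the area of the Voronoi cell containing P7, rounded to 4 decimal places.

1. box [0,90]×[0,53]: [(0, 0) (90, 0) (90, 53) (0, 53)]
2. ⊥bis P7·P0 via (33.245,6.46): [(33.6871, 0) (90, 0) (90, 53) (30.0598, 53)]  |A|=3080.7076
3. ⊥bis P7·P1 via (66.69,11.76): [(33.6871, 0) (73.5685, 0) (42.5685, 53) (30.0598, 53)]  |A|=1388.3376
4. ⊥bis P7·P2 via (73.895,8.14): [(33.6871, 0) (73.5685, 0) (42.5685, 53) (30.0598, 53)]  |A|=1388.3376
5. ⊥bis P7·P3 via (55.46,10.25): [(51.8535, 0) (73.5685, 0) (60.0098, 23.181)]  |A|=251.6873
6. ⊥bis P7·P4 via (69.765,12.175): [(51.8535, 0) (73.5685, 0) (60.0098, 23.181)]  |A|=251.6873
7. ⊥bis P7·P5 via (38.965,21.87): [(51.8535, 0) (73.5685, 0) (60.0098, 23.181)]  |A|=251.6873
8. ⊥bis P7·P6 via (32.315,23.795): [(51.8535, 0) (73.5685, 0) (60.0098, 23.181)]  |A|=251.6873
9. ⊥bis P7·P8 via (67.65,28.01): [(51.8535, 0) (73.5685, 0) (60.0098, 23.181)]  |A|=251.6873
10. ⊥bis P7·P9 via (70.35,20.735): [(51.8535, 0) (73.5685, 0) (60.0098, 23.181)]  |A|=251.6873
11. canonical 3-gon: [(51.8535, 0) (73.5685, 0) (60.0098, 23.181)]
12. shoelace: 251.6873

Area of P7's cell: 251.6873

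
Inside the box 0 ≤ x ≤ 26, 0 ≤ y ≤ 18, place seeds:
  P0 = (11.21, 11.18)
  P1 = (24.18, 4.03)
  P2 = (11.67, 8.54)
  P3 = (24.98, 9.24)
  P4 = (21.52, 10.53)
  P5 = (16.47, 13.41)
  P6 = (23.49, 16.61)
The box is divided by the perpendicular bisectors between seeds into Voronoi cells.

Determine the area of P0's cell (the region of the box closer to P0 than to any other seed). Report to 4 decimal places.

Area of P0's cell: 117.4613

1. box [0,26]×[0,18]: [(0, 0) (26, 0) (26, 18) (0, 18)]
2. ⊥bis P0·P1 via (17.695,7.605): [(0, 0) (13.5026, 0) (23.4255, 18) (0, 18)]  |A|=332.3524
3. ⊥bis P0·P2 via (11.44,9.86): [(0, 7.8667) (19.7349, 11.3053) (23.4255, 18) (0, 18)]  |A|=178.4031
4. ⊥bis P0·P3 via (18.095,10.21): [(0, 7.8667) (18.2119, 11.04) (19.1925, 18) (0, 18)]  |A|=159.0641
5. ⊥bis P0·P4 via (16.365,10.855): [(0, 7.8667) (16.3563, 10.7166) (16.8155, 18) (0, 18)]  |A|=144.1085
6. ⊥bis P0·P5 via (13.84,12.295): [(0, 7.8667) (14.6362, 10.4169) (11.4213, 18) (0, 18)]  |A|=117.4613
7. ⊥bis P0·P6 via (17.35,13.895): [(0, 7.8667) (14.6362, 10.4169) (11.4213, 18) (0, 18)]  |A|=117.4613
8. canonical 4-gon: [(0, 7.8667) (14.6362, 10.4169) (11.4213, 18) (0, 18)]
9. shoelace: 117.4613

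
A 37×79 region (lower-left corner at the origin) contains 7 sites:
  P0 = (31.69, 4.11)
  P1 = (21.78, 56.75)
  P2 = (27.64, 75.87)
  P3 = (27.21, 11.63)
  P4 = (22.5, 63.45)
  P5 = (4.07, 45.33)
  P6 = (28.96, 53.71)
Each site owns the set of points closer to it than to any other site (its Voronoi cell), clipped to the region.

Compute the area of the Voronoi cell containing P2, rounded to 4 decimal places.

1. box [0,37]×[0,79]: [(0, 0) (37, 0) (37, 79) (0, 79)]
2. ⊥bis P2·P0 via (29.665,39.99): [(0, 38.3158) (37, 40.404) (37, 79) (0, 79)]  |A|=1466.6849
3. ⊥bis P2·P1 via (24.71,66.31): [(0, 73.8833) (37, 62.5433) (37, 79) (0, 79)]  |A|=399.1089
4. ⊥bis P2·P3 via (27.425,43.75): [(0, 73.8833) (37, 62.5433) (37, 79) (0, 79)]  |A|=399.1089
5. ⊥bis P2·P4 via (25.07,69.66): [(37, 64.7228) (37, 79) (2.5014, 79)]  |A|=246.2722
6. ⊥bis P2·P5 via (15.855,60.6): [(37, 64.7228) (37, 79) (2.5014, 79)]  |A|=246.2722
7. ⊥bis P2·P6 via (28.3,64.79): [(35.7634, 65.2346) (37, 65.3082) (37, 79) (2.5014, 79)]  |A|=245.9102
8. canonical 4-gon: [(35.7634, 65.2346) (37, 65.3082) (37, 79) (2.5014, 79)]
9. shoelace: 245.9102

Area of P2's cell: 245.9102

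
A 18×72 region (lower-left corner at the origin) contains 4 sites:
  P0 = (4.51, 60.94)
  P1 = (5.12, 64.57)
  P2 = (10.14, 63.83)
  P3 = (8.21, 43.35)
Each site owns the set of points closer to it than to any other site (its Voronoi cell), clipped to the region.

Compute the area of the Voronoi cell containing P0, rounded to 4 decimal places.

Area of P0's cell: 106.6291

1. box [0,18]×[0,72]: [(0, 0) (18, 0) (18, 72) (0, 72)]
2. ⊥bis P0·P1 via (4.815,62.755): [(0, 63.5641) (0, 0) (18, 0) (18, 60.5393)]  |A|=1116.9312
3. ⊥bis P0·P2 via (7.325,62.385): [(7.3541, 62.3283) (0, 63.5641) (0, 0) (18, 0) (18, 41.5891)]  |A|=1016.0598
4. ⊥bis P0·P3 via (6.36,52.145): [(11.9751, 53.3261) (7.3541, 62.3283) (0, 63.5641) (0, 50.8072)]  |A|=106.6291
5. canonical 4-gon: [(11.9751, 53.3261) (7.3541, 62.3283) (0, 63.5641) (0, 50.8072)]
6. shoelace: 106.6291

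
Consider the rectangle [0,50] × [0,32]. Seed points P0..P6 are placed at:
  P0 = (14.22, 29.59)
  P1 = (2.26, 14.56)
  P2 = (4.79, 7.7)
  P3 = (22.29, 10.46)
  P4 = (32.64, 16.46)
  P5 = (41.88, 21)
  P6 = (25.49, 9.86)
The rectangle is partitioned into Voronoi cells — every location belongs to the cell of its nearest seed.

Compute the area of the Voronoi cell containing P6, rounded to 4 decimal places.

1. box [0,50]×[0,32]: [(0, 0) (50, 0) (50, 32) (0, 32)]
2. ⊥bis P6·P0 via (19.855,19.725): [(0, 8.3836) (0, 0) (50, 0) (50, 32) (41.3444, 32)]  |A|=1111.7968
3. ⊥bis P6·P1 via (13.875,12.21): [(14.8127, 16.8448) (11.4046, 0) (50, 0) (50, 32) (41.3444, 32)]  |A|=953.6505
4. ⊥bis P6·P2 via (15.14,8.78): [(14.8127, 16.8448) (14.4734, 15.1678) (16.0562, 0) (50, 0) (50, 32) (41.3444, 32)]  |A|=918.3735
5. ⊥bis P6·P3 via (23.89,10.16): [(26.3826, 23.4536) (21.985, 0) (50, 0) (50, 32) (41.3444, 32)]  |A|=743.3926
6. ⊥bis P6·P4 via (29.065,13.16): [(25.2312, 17.3132) (21.985, 0) (41.2127, 0)]  |A|=166.4469
7. ⊥bis P6·P5 via (33.685,15.43): [(25.2312, 17.3132) (21.985, 0) (41.2127, 0)]  |A|=166.4469
8. canonical 3-gon: [(25.2312, 17.3132) (21.985, 0) (41.2127, 0)]
9. shoelace: 166.4469

Area of P6's cell: 166.4469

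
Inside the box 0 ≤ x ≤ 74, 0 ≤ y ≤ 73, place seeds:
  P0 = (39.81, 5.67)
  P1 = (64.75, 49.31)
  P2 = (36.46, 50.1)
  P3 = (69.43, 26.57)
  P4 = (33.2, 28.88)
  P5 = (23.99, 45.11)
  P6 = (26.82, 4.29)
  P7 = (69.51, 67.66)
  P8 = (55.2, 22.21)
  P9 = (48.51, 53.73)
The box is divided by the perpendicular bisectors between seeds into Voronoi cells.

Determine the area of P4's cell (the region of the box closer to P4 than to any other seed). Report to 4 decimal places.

1. box [0,74]×[0,73]: [(0, 0) (74, 0) (74, 73) (0, 73)]
2. ⊥bis P4·P0 via (36.505,17.275): [(0, 6.8787) (74, 27.9532) (74, 73) (0, 73)]  |A|=4113.2181
3. ⊥bis P4·P1 via (48.975,39.095): [(0, 6.8787) (58.9628, 23.6708) (27.02, 73) (0, 73)]  |A|=2615.7884
4. ⊥bis P4·P2 via (34.83,39.49): [(0, 44.8409) (0, 6.8787) (58.9628, 23.6708) (50.2536, 37.1205)]  |A|=1423.5075
5. ⊥bis P4·P3 via (51.315,27.725): [(0, 44.8409) (0, 6.8787) (50.9103, 21.3775) (51.7652, 34.7861) (50.2536, 37.1205)]  |A|=1370.5011
6. ⊥bis P4·P5 via (28.595,36.995): [(33.3834, 39.7122) (0, 20.7683) (0, 6.8787) (50.9103, 21.3775) (51.7652, 34.7861) (50.2536, 37.1205)]  |A|=968.6885
7. ⊥bis P4·P6 via (30.01,16.585): [(33.3834, 39.7122) (4.3571, 23.2408) (32.1409, 16.0321) (50.9103, 21.3775) (51.7652, 34.7861) (50.2536, 37.1205)]  |A|=695.425
8. ⊥bis P4·P7 via (51.355,48.27): [(33.3834, 39.7122) (4.3571, 23.2408) (32.1409, 16.0321) (50.9103, 21.3775) (51.7652, 34.7861) (50.2536, 37.1205)]  |A|=695.425
9. ⊥bis P4·P8 via (44.2,25.545): [(47.8227, 37.4939) (33.3834, 39.7122) (4.3571, 23.2408) (32.1409, 16.0321) (42.1829, 18.892)]  |A|=591.1167
10. ⊥bis P4·P9 via (40.855,41.305): [(47.6996, 37.088) (46.7811, 37.654) (33.3834, 39.7122) (4.3571, 23.2408) (32.1409, 16.0321) (42.1829, 18.892)]  |A|=590.8955
11. canonical 6-gon: [(47.6996, 37.088) (46.7811, 37.654) (33.3834, 39.7122) (4.3571, 23.2408) (32.1409, 16.0321) (42.1829, 18.892)]
12. shoelace: 590.8955

Area of P4's cell: 590.8955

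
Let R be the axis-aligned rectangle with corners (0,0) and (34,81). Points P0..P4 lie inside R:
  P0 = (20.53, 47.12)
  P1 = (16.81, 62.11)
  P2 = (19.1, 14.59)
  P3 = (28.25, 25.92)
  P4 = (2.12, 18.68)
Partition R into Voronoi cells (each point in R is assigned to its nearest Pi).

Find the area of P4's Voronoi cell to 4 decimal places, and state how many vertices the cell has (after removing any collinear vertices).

1. box [0,34]×[0,81]: [(0, 0) (34, 0) (34, 81) (0, 81)]
2. ⊥bis P4·P0 via (11.325,32.9): [(0, 40.231) (0, 0) (34, 0) (34, 18.2218)]  |A|=993.6981
3. ⊥bis P4·P1 via (9.465,40.395): [(0, 40.231) (0, 0) (34, 0) (34, 18.2218)]  |A|=993.6981
4. ⊥bis P4·P2 via (10.61,16.635): [(14.0958, 31.1064) (0, 40.231) (0, 0) (6.6031, 0)]  |A|=386.2424
5. ⊥bis P4·P3 via (15.185,22.3): [(13.4676, 28.4984) (12.4497, 32.1719) (0, 40.231) (0, 0) (6.6031, 0)]  |A|=383.7613
6. canonical 5-gon: [(13.4676, 28.4984) (12.4497, 32.1719) (0, 40.231) (0, 0) (6.6031, 0)]
7. shoelace: 383.7613

Area of P4's cell: 383.7613 (5 vertices)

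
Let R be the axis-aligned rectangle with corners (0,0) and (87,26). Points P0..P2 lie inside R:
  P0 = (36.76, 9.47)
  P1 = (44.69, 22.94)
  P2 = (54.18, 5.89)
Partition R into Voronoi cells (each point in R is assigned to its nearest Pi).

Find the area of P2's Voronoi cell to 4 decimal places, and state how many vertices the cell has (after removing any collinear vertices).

1. box [0,87]×[0,26]: [(0, 0) (87, 0) (87, 26) (0, 26)]
2. ⊥bis P2·P0 via (45.47,7.68): [(43.8917, 0) (87, 0) (87, 26) (49.235, 26)]  |A|=1051.3537
3. ⊥bis P2·P1 via (49.435,14.415): [(46.5208, 12.7929) (43.8917, 0) (87, 0) (87, 26) (70.2489, 26)]  |A|=912.5873
4. canonical 5-gon: [(46.5208, 12.7929) (43.8917, 0) (87, 0) (87, 26) (70.2489, 26)]
5. shoelace: 912.5873

Area of P2's cell: 912.5873 (5 vertices)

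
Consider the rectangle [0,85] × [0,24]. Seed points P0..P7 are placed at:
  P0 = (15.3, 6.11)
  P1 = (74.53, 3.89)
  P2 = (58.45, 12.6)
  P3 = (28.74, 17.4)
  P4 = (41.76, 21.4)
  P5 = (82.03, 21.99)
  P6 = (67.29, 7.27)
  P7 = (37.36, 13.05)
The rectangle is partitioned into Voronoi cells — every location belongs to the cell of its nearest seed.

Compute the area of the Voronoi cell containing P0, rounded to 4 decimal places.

Area of P0's cell: 517.3494

1. box [0,85]×[0,24]: [(0, 0) (85, 0) (85, 24) (0, 24)]
2. ⊥bis P0·P1 via (44.915,5): [(0, 0) (44.7276, 0) (45.6271, 24) (0, 24)]  |A|=1084.2568
3. ⊥bis P0·P2 via (36.875,9.355): [(0, 0) (38.282, 0) (34.6723, 24) (0, 24)]  |A|=875.4523
4. ⊥bis P0·P3 via (22.02,11.755): [(0, 0) (31.8945, 0) (11.7338, 24) (0, 24)]  |A|=523.5406
5. ⊥bis P0·P4 via (28.53,13.755): [(0, 0) (31.8945, 0) (11.7338, 24) (0, 24)]  |A|=523.5406
6. ⊥bis P0·P5 via (48.665,14.05): [(0, 0) (31.8945, 0) (11.7338, 24) (0, 24)]  |A|=523.5406
7. ⊥bis P0·P6 via (41.295,6.69): [(0, 0) (31.8945, 0) (11.7338, 24) (0, 24)]  |A|=523.5406
8. ⊥bis P0·P7 via (26.33,9.58): [(0, 0) (29.3438, 0) (27.8166, 4.8545) (11.7338, 24) (0, 24)]  |A|=517.3494
9. canonical 5-gon: [(0, 0) (29.3438, 0) (27.8166, 4.8545) (11.7338, 24) (0, 24)]
10. shoelace: 517.3494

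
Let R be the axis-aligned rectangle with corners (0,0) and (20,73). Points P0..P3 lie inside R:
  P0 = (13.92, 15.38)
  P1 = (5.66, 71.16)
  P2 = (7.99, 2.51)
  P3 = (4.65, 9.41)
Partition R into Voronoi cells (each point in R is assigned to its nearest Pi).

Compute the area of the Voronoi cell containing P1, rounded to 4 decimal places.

1. box [0,20]×[0,73]: [(0, 0) (20, 0) (20, 73) (0, 73)]
2. ⊥bis P1·P0 via (9.79,43.27): [(0, 41.8203) (20, 44.7819) (20, 73) (0, 73)]  |A|=593.9781
3. ⊥bis P1·P2 via (6.825,36.835): [(0, 41.8203) (20, 44.7819) (20, 73) (0, 73)]  |A|=593.9781
4. ⊥bis P1·P3 via (5.155,40.285): [(0, 41.8203) (20, 44.7819) (20, 73) (0, 73)]  |A|=593.9781
5. canonical 4-gon: [(0, 41.8203) (20, 44.7819) (20, 73) (0, 73)]
6. shoelace: 593.9781

Area of P1's cell: 593.9781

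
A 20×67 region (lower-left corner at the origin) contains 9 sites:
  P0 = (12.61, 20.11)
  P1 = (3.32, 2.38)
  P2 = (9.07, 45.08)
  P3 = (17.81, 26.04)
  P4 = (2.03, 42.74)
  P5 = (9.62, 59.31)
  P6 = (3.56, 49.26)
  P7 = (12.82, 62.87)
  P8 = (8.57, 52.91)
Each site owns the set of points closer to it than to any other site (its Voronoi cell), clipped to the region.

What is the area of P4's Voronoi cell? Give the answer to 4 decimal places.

1. box [0,20]×[0,67]: [(0, 0) (20, 0) (20, 67) (0, 67)]
2. ⊥bis P4·P0 via (7.32,31.425): [(0, 28.0027) (20, 37.3532) (20, 67) (0, 67)]  |A|=686.4409
3. ⊥bis P4·P1 via (2.675,22.56): [(0, 28.0027) (20, 37.3532) (20, 67) (0, 67)]  |A|=686.4409
4. ⊥bis P4·P2 via (5.55,43.91): [(0, 60.6074) (0, 28.0027) (9.3798, 32.388)]  |A|=152.9121
5. ⊥bis P4·P3 via (9.92,34.39): [(9.0025, 33.523) (0, 60.6074) (0, 28.0027) (6.2554, 30.9273)]  |A|=150.8634
6. ⊥bis P4·P5 via (5.825,51.025): [(9.0025, 33.523) (2.711, 52.4514) (0, 53.6932) (0, 28.0027) (6.2554, 30.9273)]  |A|=141.4913
7. ⊥bis P4·P6 via (2.795,46): [(9.0025, 33.523) (5.0296, 45.4756) (0, 46.6559) (0, 28.0027) (6.2554, 30.9273)]  |A|=115.778
8. ⊥bis P4·P7 via (7.425,52.805): [(9.0025, 33.523) (5.0296, 45.4756) (0, 46.6559) (0, 28.0027) (6.2554, 30.9273)]  |A|=115.778
9. ⊥bis P4·P8 via (5.3,47.825): [(9.0025, 33.523) (5.0296, 45.4756) (0, 46.6559) (0, 28.0027) (6.2554, 30.9273)]  |A|=115.778
10. canonical 5-gon: [(9.0025, 33.523) (5.0296, 45.4756) (0, 46.6559) (0, 28.0027) (6.2554, 30.9273)]
11. shoelace: 115.778

Area of P4's cell: 115.7780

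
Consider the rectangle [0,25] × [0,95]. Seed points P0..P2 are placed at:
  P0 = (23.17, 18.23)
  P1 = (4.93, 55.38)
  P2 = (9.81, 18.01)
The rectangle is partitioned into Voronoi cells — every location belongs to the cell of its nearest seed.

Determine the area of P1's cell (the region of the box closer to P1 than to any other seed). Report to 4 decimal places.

Area of P1's cell: 1426.8122

1. box [0,25]×[0,95]: [(0, 0) (25, 0) (25, 95) (0, 95)]
2. ⊥bis P1·P0 via (14.05,36.805): [(0, 29.9067) (25, 42.1813) (25, 95) (0, 95)]  |A|=1473.9006
3. ⊥bis P1·P2 via (7.37,36.695): [(0, 35.7326) (16.1652, 37.8435) (25, 42.1813) (25, 95) (0, 95)]  |A|=1426.8122
4. canonical 5-gon: [(0, 35.7326) (16.1652, 37.8435) (25, 42.1813) (25, 95) (0, 95)]
5. shoelace: 1426.8122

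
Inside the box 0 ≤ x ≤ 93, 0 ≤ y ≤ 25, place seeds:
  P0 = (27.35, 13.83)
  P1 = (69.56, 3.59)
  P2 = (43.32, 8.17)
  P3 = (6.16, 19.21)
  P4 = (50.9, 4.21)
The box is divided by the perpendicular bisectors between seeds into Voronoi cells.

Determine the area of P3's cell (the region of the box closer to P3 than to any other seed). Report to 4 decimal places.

Area of P3's cell: 393.3587

1. box [0,93]×[0,25]: [(0, 0) (93, 0) (93, 25) (0, 25)]
2. ⊥bis P3·P0 via (16.755,16.52): [(0, 0) (12.5607, 0) (18.908, 25) (0, 25)]  |A|=393.3587
3. ⊥bis P3·P1 via (37.86,11.4): [(0, 0) (12.5607, 0) (18.908, 25) (0, 25)]  |A|=393.3587
4. ⊥bis P3·P2 via (24.74,13.69): [(0, 0) (12.5607, 0) (18.908, 25) (0, 25)]  |A|=393.3587
5. ⊥bis P3·P4 via (28.53,11.71): [(0, 0) (12.5607, 0) (18.908, 25) (0, 25)]  |A|=393.3587
6. canonical 4-gon: [(0, 0) (12.5607, 0) (18.908, 25) (0, 25)]
7. shoelace: 393.3587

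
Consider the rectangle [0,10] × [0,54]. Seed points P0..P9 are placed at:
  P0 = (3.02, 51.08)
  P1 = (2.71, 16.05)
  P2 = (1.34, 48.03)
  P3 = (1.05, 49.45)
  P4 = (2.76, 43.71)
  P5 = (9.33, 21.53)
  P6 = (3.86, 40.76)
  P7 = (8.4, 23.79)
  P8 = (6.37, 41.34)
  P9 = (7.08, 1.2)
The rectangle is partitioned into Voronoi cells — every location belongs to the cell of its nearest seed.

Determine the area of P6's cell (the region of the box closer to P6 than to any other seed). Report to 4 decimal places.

1. box [0,10]×[0,54]: [(0, 0) (10, 0) (10, 54) (0, 54)]
2. ⊥bis P6·P0 via (3.44,45.92): [(0, 45.64) (0, 0) (10, 0) (10, 46.454)]  |A|=460.4698
3. ⊥bis P6·P1 via (3.285,28.405): [(0, 45.64) (0, 28.5579) (10, 28.0925) (10, 46.454)]  |A|=177.2179
4. ⊥bis P6·P2 via (2.6,44.395): [(8.0918, 46.2986) (0, 43.4938) (0, 28.5579) (10, 28.0925) (10, 46.454)]  |A|=168.5344
5. ⊥bis P6·P3 via (2.455,45.105): [(8.0918, 46.2986) (0, 43.4938) (0, 28.5579) (10, 28.0925) (10, 46.454)]  |A|=168.5344
6. ⊥bis P6·P4 via (3.31,42.235): [(0, 41.0008) (0, 28.5579) (10, 28.0925) (10, 44.7296)]  |A|=145.3999
7. ⊥bis P6·P5 via (6.595,31.145): [(0, 41.0008) (0, 29.269) (10, 32.1136) (10, 44.7296)]  |A|=121.7387
8. ⊥bis P6·P7 via (6.13,32.275): [(0, 41.0008) (0, 30.635) (10, 33.3103) (10, 44.7296)]  |A|=108.9248
9. ⊥bis P6·P8 via (5.115,41.05): [(4.7197, 42.7607) (0, 41.0008) (0, 30.635) (7.0837, 32.5302)]  |A|=62.9367
10. ⊥bis P6·P9 via (5.47,20.98): [(4.7197, 42.7607) (0, 41.0008) (0, 30.635) (7.0837, 32.5302)]  |A|=62.9367
11. canonical 4-gon: [(4.7197, 42.7607) (0, 41.0008) (0, 30.635) (7.0837, 32.5302)]
12. shoelace: 62.9367

Area of P6's cell: 62.9367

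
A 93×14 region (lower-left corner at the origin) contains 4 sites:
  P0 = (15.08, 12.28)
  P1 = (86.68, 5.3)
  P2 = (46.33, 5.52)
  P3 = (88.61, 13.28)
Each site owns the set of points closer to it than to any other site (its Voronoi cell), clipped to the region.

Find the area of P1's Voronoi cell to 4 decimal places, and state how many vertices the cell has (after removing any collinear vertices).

Area of P1's cell: 296.2564 (5 vertices)

1. box [0,93]×[0,14]: [(0, 0) (93, 0) (93, 14) (0, 14)]
2. ⊥bis P1·P0 via (50.88,8.79): [(50.0231, 0) (93, 0) (93, 14) (51.3879, 14)]  |A|=592.123
3. ⊥bis P1·P2 via (66.505,5.41): [(66.4755, 0) (93, 0) (93, 14) (66.5518, 14)]  |A|=370.8086
4. ⊥bis P1·P3 via (87.645,9.29): [(66.4755, 0) (93, 0) (93, 7.9949) (68.1705, 14) (66.5518, 14)]  |A|=296.2564
5. canonical 5-gon: [(66.4755, 0) (93, 0) (93, 7.9949) (68.1705, 14) (66.5518, 14)]
6. shoelace: 296.2564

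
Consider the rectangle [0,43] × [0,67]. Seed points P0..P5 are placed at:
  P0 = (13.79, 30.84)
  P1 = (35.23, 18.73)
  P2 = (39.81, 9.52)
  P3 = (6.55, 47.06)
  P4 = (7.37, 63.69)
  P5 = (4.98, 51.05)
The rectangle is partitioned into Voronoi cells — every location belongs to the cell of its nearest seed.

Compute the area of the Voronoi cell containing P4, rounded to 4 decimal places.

Area of P4's cell: 501.4306

1. box [0,43]×[0,67]: [(0, 0) (43, 0) (43, 67) (0, 67)]
2. ⊥bis P4·P0 via (10.58,47.265): [(0, 45.1973) (43, 53.601) (43, 67) (0, 67)]  |A|=756.8371
3. ⊥bis P4·P1 via (21.3,41.21): [(0, 45.1973) (40.5115, 53.1146) (43, 54.6567) (43, 67) (0, 67)]  |A|=755.5235
4. ⊥bis P4·P2 via (23.59,36.605): [(0, 45.1973) (40.5115, 53.1146) (43, 54.6567) (43, 67) (0, 67)]  |A|=755.5235
5. ⊥bis P4·P3 via (6.96,55.375): [(0, 55.7182) (41.4174, 53.676) (43, 54.6567) (43, 67) (0, 67)]  |A|=529.8658
6. ⊥bis P4·P5 via (6.175,57.37): [(0, 58.5376) (20.1711, 54.7236) (41.4174, 53.676) (43, 54.6567) (43, 67) (0, 67)]  |A|=501.4306
7. canonical 6-gon: [(0, 58.5376) (20.1711, 54.7236) (41.4174, 53.676) (43, 54.6567) (43, 67) (0, 67)]
8. shoelace: 501.4306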